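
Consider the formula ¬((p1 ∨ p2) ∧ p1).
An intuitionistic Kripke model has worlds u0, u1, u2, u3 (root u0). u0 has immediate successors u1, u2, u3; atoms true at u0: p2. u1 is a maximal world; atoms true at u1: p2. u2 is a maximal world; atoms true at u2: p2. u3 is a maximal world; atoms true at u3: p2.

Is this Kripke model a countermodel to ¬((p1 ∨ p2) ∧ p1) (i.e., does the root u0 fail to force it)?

u0 ⊩ ¬((p1 ∨ p2) ∧ p1): no world accessible from u0 forces (p1 ∨ p2) ∧ p1.
So the root u0 forces ¬((p1 ∨ p2) ∧ p1); the model is not a countermodel.

No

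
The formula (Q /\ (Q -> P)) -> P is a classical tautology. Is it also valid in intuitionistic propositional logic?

Yes

This is modus ponens in implicational form, which is intuitionistically derivable.
If a world forces Q and Q -> P, then applying the implication at that world (which is accessible from itself) gives P.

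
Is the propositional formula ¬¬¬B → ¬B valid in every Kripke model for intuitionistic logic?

Yes

This is triple-negation reduction, which is intuitionistically derivable.
Assume ¬¬¬B and suppose B. Then ¬¬B (double-negation introduction), contradicting ¬¬¬B. So ¬B.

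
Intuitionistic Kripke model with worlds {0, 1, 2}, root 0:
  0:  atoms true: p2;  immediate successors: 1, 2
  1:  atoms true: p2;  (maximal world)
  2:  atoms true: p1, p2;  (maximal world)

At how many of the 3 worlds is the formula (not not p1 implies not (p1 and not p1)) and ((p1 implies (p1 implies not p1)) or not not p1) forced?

0: does not force it — 0 does not force (not not p1 implies not (p1 and not p1)) and ((p1 implies (p1 implies not p1)) or not not p1) since 0 fails (p1 implies (p1 implies not p1)) or not not p1.
1: forces it.
2: forces it.
Worlds forcing the formula: {1, 2}.

2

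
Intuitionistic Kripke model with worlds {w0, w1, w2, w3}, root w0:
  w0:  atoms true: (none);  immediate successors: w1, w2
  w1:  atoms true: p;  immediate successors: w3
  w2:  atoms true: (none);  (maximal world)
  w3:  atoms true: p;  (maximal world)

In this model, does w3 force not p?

No

w3 does not force not p since w3 is accessible from w3 and w3 forces p.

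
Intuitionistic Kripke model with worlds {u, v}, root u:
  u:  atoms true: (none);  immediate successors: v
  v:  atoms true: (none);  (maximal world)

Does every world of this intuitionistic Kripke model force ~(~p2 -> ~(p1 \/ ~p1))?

Yes

u ||- ~(~p2 -> ~(p1 \/ ~p1)): no world accessible from u forces ~p2 -> ~(p1 \/ ~p1).
Since the root u forces ~(~p2 -> ~(p1 \/ ~p1)) and forcing is persistent (monotone upward), every world forces it.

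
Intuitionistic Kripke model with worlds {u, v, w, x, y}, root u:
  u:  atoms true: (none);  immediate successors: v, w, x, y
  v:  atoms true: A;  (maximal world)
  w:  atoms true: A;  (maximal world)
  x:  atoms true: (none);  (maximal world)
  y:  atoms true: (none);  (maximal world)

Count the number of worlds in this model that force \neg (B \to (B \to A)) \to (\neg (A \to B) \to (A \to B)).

5

u: forces it.
v: forces it.
w: forces it.
x: forces it.
y: forces it.
Worlds forcing the formula: {u, v, w, x, y}.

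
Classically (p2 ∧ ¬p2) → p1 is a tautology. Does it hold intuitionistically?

This is an instance of ex falso quodlibet, which is intuitionistically derivable.
No world can force both p2 and ¬p2, so the antecedent p2 ∧ ¬p2 is never forced and the implication holds vacuously at every world.

Yes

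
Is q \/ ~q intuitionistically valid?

This is the law of excluded middle, which is not intuitionistically valid.
A Kripke countermodel: worlds s0, s1; order generated by s0 <= s1; atoms true at each world — s0:{}; s1:{q}.
s0 ||-/- q \/ ~q: neither disjunct is forced at s0.
s0 lacks atom q, so s0 ||-/- q.
So the root s0 does not force the formula.

No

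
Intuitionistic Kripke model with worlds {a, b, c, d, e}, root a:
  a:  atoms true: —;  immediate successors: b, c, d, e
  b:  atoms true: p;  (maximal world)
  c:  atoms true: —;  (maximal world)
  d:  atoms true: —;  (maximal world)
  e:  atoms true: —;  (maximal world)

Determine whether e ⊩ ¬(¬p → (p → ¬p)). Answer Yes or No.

e ⊮ ¬(¬p → (p → ¬p)) since e is accessible from e and e ⊩ ¬p → (p → ¬p).
e ⊩ ¬p → (p → ¬p): every world accessible from e that forces ¬p (namely e) also forces p → ¬p.

No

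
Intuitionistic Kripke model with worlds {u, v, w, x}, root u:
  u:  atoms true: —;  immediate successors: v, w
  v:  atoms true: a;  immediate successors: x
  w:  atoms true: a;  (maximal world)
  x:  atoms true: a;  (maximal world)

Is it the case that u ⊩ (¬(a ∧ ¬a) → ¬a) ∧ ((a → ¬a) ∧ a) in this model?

No

u ⊮ (¬(a ∧ ¬a) → ¬a) ∧ ((a → ¬a) ∧ a) since u fails ¬(a ∧ ¬a) → ¬a.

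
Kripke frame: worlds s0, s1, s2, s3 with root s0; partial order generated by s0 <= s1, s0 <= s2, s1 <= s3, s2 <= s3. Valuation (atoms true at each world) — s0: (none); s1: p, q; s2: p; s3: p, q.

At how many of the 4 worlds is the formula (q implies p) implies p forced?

3

s0: does not force it — s0 does not force (q implies p) implies p: already at s0 itself, s0 forces q implies p but s0 does not force p.
s1: forces it.
s2: forces it.
s3: forces it.
Worlds forcing the formula: {s1, s2, s3}.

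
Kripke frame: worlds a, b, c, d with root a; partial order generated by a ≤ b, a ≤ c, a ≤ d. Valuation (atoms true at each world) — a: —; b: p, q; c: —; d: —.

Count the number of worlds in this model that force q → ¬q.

2

a: does not force it — a ⊮ q → ¬q: at the accessible world b, b ⊩ q but b ⊮ ¬q.
b: does not force it.
c: forces it.
d: forces it.
Worlds forcing the formula: {c, d}.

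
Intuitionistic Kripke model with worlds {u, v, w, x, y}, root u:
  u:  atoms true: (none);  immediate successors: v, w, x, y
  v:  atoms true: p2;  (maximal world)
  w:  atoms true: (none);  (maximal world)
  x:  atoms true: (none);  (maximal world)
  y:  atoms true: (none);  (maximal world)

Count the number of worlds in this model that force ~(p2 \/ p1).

3

u: does not force it — u ||-/- ~(p2 \/ p1) since v is accessible from u and v ||- p2 \/ p1.
v: does not force it — v ||-/- ~(p2 \/ p1) since v is accessible from v and v ||- p2 \/ p1.
w: forces it.
x: forces it.
y: forces it.
Worlds forcing the formula: {w, x, y}.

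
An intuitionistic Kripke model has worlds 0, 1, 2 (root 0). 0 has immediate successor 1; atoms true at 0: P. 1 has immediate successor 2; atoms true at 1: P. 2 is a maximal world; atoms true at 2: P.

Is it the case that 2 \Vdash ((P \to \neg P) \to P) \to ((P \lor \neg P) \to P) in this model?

Yes

2 \Vdash ((P \to \neg P) \to P) \to ((P \lor \neg P) \to P): every world accessible from 2 that forces (P \to \neg P) \to P (namely 2) also forces (P \lor \neg P) \to P.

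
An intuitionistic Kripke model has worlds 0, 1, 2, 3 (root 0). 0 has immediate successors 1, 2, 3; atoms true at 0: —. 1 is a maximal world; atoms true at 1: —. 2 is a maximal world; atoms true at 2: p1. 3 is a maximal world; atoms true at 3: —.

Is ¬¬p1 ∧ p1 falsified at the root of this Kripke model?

Yes

0 ⊮ ¬¬p1 ∧ p1 since 0 fails ¬¬p1.
So the root 0 does not force ¬¬p1 ∧ p1; the model is a countermodel.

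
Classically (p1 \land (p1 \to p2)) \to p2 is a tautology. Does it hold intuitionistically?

This is modus ponens in implicational form, which is intuitionistically derivable.
If a world forces p1 and p1 \to p2, then applying the implication at that world (which is accessible from itself) gives p2.

Yes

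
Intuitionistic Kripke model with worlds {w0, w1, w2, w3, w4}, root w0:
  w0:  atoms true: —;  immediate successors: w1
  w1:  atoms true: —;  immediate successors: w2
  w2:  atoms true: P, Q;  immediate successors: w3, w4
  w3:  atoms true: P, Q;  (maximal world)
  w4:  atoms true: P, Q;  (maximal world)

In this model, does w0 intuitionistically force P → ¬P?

No

w0 ⊮ P → ¬P: at the accessible world w2, w2 ⊩ P but w2 ⊮ ¬P.
w2 ⊮ ¬P since w2 is accessible from w2 and w2 ⊩ P.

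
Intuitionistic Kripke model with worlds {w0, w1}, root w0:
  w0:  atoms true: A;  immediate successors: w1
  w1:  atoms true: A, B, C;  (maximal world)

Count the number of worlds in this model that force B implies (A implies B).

w0: forces it.
w1: forces it.
Worlds forcing the formula: {w0, w1}.

2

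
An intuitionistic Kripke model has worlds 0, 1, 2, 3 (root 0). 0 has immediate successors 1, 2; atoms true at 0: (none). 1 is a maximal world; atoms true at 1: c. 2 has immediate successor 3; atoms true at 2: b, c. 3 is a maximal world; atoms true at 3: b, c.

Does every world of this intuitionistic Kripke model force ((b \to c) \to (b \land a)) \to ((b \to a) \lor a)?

0 \Vdash ((b \to c) \to (b \land a)) \to ((b \to a) \lor a) vacuously: no world accessible from 0 forces the antecedent (b \to c) \to (b \land a).
Since the root 0 forces ((b \to c) \to (b \land a)) \to ((b \to a) \lor a) and forcing is persistent (monotone upward), every world forces it.

Yes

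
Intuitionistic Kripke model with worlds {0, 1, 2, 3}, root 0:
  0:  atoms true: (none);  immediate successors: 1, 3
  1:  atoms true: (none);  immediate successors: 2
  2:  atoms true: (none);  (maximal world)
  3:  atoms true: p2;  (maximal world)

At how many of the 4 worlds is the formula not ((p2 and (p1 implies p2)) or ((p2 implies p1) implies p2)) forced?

0: does not force it — 0 does not force not ((p2 and (p1 implies p2)) or ((p2 implies p1) implies p2)) since 3 is accessible from 0 and 3 forces (p2 and (p1 implies p2)) or ((p2 implies p1) implies p2).
1: forces it.
2: forces it.
3: does not force it.
Worlds forcing the formula: {1, 2}.

2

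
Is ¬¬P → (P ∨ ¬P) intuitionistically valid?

This is a variant of double-negation elimination (deriving excluded middle from double negation), which is not intuitionistically valid.
A Kripke countermodel: worlds s0, s1; order generated by s0 ≤ s1; atoms true at each world — s0:{}; s1:{P}.
s0 ⊮ ¬¬P → (P ∨ ¬P): already at s0 itself, s0 ⊩ ¬¬P but s0 ⊮ P ∨ ¬P.
s0 ⊮ P ∨ ¬P: neither disjunct is forced at s0.
s0 lacks atom P, so s0 ⊮ P.
So the root s0 does not force the formula.

No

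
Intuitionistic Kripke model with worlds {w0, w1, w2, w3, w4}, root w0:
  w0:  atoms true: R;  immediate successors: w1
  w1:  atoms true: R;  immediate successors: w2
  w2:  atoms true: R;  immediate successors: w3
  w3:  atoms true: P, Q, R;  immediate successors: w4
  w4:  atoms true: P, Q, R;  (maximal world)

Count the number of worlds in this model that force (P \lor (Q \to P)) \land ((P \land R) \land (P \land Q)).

2

w0: does not force it — w0 \nVdash (P \lor (Q \to P)) \land ((P \land R) \land (P \land Q)) since w0 fails (P \land R) \land (P \land Q).
w1: does not force it — w1 \nVdash (P \lor (Q \to P)) \land ((P \land R) \land (P \land Q)) since w1 fails (P \land R) \land (P \land Q).
w2: does not force it.
w3: forces it.
w4: forces it.
Worlds forcing the formula: {w3, w4}.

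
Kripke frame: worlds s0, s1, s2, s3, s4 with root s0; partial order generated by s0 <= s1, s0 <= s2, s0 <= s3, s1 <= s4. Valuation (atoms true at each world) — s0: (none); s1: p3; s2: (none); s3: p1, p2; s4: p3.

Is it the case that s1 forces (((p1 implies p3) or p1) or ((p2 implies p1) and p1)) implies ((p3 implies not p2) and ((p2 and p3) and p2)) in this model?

s1 does not force (((p1 implies p3) or p1) or ((p2 implies p1) and p1)) implies ((p3 implies not p2) and ((p2 and p3) and p2)): already at s1 itself, s1 forces ((p1 implies p3) or p1) or ((p2 implies p1) and p1) but s1 does not force (p3 implies not p2) and ((p2 and p3) and p2).
s1 does not force (p3 implies not p2) and ((p2 and p3) and p2) since s1 fails (p2 and p3) and p2.

No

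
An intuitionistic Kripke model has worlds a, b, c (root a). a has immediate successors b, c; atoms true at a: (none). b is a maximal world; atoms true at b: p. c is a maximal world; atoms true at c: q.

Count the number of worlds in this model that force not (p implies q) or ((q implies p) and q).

a: does not force it — a does not force not (p implies q) or ((q implies p) and q): neither disjunct is forced at a.
b: forces it.
c: does not force it.
Worlds forcing the formula: {b}.

1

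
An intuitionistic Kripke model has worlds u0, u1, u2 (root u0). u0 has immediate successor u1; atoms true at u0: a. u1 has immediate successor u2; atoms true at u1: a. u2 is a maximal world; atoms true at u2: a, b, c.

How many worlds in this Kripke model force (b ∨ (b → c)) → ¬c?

u0: does not force it — u0 ⊮ (b ∨ (b → c)) → ¬c: already at u0 itself, u0 ⊩ b ∨ (b → c) but u0 ⊮ ¬c.
u1: does not force it.
u2: does not force it.
Worlds forcing the formula: { }.

0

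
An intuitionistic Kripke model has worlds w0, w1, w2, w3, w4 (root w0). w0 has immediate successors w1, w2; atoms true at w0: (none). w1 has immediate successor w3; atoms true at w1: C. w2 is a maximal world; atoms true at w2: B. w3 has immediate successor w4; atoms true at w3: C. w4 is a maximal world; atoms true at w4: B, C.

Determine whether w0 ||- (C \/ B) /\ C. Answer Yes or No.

No

w0 ||-/- (C \/ B) /\ C since w0 fails C \/ B.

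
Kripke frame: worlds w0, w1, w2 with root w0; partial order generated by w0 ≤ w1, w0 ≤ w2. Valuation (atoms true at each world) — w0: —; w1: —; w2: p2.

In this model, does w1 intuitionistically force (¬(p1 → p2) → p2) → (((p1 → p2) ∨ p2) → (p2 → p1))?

w1 ⊩ (¬(p1 → p2) → p2) → (((p1 → p2) ∨ p2) → (p2 → p1)): every world accessible from w1 that forces ¬(p1 → p2) → p2 (namely w1) also forces ((p1 → p2) ∨ p2) → (p2 → p1).

Yes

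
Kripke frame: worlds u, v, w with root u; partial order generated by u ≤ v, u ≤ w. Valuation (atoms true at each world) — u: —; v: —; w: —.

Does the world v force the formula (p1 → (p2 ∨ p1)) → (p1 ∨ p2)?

No

v ⊮ (p1 → (p2 ∨ p1)) → (p1 ∨ p2): already at v itself, v ⊩ p1 → (p2 ∨ p1) but v ⊮ p1 ∨ p2.
v ⊮ p1 ∨ p2: neither disjunct is forced at v.
v lacks atom p1, so v ⊮ p1.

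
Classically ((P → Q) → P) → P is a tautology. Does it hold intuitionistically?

No

This is Peirce's law, which is not intuitionistically valid.
A Kripke countermodel: worlds u, v; order generated by u ≤ v; atoms true at each world — u:{}; v:{P}.
u ⊮ ((P → Q) → P) → P: already at u itself, u ⊩ (P → Q) → P but u ⊮ P.
u lacks atom P, so u ⊮ P.
So the root u does not force the formula.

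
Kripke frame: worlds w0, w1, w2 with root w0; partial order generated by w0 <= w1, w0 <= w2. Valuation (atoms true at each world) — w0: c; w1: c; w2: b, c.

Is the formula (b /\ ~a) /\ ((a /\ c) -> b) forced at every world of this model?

No

Not every world: w0 ||-/- (b /\ ~a) /\ ((a /\ c) -> b).
w0 ||-/- (b /\ ~a) /\ ((a /\ c) -> b) since w0 fails b /\ ~a.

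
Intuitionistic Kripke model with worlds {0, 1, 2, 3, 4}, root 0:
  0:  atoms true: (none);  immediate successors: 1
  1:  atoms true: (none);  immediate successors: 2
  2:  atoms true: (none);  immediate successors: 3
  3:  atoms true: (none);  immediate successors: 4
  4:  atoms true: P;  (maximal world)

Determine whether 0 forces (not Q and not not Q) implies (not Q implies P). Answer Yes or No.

Yes

0 forces (not Q and not not Q) implies (not Q implies P) vacuously: no world accessible from 0 forces the antecedent not Q and not not Q.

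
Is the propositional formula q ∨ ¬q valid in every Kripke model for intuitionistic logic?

This is the law of excluded middle, which is not intuitionistically valid.
A Kripke countermodel: worlds u, v; order generated by u ≤ v; atoms true at each world — u:{}; v:{q}.
u ⊮ q ∨ ¬q: neither disjunct is forced at u.
u lacks atom q, so u ⊮ q.
So the root u does not force the formula.

No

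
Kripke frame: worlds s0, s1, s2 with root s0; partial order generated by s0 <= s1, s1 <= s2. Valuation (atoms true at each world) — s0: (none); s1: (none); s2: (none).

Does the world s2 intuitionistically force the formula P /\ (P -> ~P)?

No

s2 ||-/- P /\ (P -> ~P) since s2 fails P.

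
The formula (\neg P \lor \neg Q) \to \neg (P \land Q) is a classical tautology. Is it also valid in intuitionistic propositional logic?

Yes

This is a constructively valid De Morgan direction (disjunction of negations to negated conjunction), which is intuitionistically derivable.
If \neg P holds at a world then no accessible world forces P, hence none forces P \land Q; likewise for \neg Q.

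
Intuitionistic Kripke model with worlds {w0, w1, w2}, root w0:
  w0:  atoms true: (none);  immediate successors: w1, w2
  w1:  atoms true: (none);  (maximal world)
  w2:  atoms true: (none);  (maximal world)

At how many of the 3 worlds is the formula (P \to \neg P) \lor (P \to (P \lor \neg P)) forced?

3

w0: forces it.
w1: forces it.
w2: forces it.
Worlds forcing the formula: {w0, w1, w2}.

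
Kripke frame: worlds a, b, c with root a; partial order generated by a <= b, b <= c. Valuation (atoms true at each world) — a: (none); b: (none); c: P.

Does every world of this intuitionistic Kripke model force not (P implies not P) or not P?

a forces not (P implies not P) or not P via the disjunct not (P implies not P).
Since the root a forces not (P implies not P) or not P and forcing is persistent (monotone upward), every world forces it.

Yes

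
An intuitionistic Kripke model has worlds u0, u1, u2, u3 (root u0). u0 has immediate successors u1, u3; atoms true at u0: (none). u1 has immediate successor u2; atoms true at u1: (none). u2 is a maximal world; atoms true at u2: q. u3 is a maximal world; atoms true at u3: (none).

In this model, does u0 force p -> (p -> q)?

u0 ||- p -> (p -> q) vacuously: no world accessible from u0 forces the antecedent p.

Yes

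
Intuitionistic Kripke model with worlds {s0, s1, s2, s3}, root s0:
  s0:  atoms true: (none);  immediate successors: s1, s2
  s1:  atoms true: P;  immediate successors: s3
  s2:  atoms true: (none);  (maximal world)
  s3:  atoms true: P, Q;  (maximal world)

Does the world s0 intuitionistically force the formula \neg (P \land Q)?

No

s0 \nVdash \neg (P \land Q) since s3 is accessible from s0 and s3 \Vdash P \land Q.
s3 \Vdash P \land Q since s3 forces both conjuncts.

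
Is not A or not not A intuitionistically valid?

No

This is the weak law of excluded middle, which is not intuitionistically valid.
A Kripke countermodel: worlds a, b, c; order generated by a <= b, a <= c; atoms true at each world — a:{}; b:{A}; c:{}.
a does not force not A or not not A: neither disjunct is forced at a.
a does not force not A since b is accessible from a and b forces A.
So the root a does not force the formula.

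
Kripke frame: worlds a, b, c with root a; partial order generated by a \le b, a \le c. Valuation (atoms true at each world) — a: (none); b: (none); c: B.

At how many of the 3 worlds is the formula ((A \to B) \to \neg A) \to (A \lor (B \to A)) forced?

a: does not force it — a \nVdash ((A \to B) \to \neg A) \to (A \lor (B \to A)): already at a itself, a \Vdash (A \to B) \to \neg A but a \nVdash A \lor (B \to A).
b: forces it.
c: does not force it — c \nVdash ((A \to B) \to \neg A) \to (A \lor (B \to A)): already at c itself, c \Vdash (A \to B) \to \neg A but c \nVdash A \lor (B \to A).
Worlds forcing the formula: {b}.

1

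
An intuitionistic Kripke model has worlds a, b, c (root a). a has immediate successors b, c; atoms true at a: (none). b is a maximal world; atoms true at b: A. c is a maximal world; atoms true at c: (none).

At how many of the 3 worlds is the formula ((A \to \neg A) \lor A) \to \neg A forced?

1

a: does not force it — a \nVdash ((A \to \neg A) \lor A) \to \neg A: at the accessible world b, b \Vdash (A \to \neg A) \lor A but b \nVdash \neg A.
b: does not force it — b \nVdash ((A \to \neg A) \lor A) \to \neg A: already at b itself, b \Vdash (A \to \neg A) \lor A but b \nVdash \neg A.
c: forces it.
Worlds forcing the formula: {c}.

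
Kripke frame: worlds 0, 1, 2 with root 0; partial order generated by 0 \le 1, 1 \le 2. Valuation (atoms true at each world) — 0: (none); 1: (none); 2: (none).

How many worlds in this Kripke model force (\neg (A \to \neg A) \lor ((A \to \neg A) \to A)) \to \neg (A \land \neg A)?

3

0: forces it.
1: forces it.
2: forces it.
Worlds forcing the formula: {0, 1, 2}.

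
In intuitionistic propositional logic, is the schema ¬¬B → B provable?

This is double-negation elimination, which is not intuitionistically valid.
A Kripke countermodel: worlds u, v; order generated by u ≤ v; atoms true at each world — u:{}; v:{B}.
u ⊮ ¬¬B → B: already at u itself, u ⊩ ¬¬B but u ⊮ B.
u lacks atom B, so u ⊮ B.
So the root u does not force the formula.

No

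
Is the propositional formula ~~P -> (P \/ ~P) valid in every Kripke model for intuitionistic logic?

No

This is a variant of double-negation elimination (deriving excluded middle from double negation), which is not intuitionistically valid.
A Kripke countermodel: worlds 0, 1; order generated by 0 <= 1; atoms true at each world — 0:{}; 1:{P}.
0 ||-/- ~~P -> (P \/ ~P): already at 0 itself, 0 ||- ~~P but 0 ||-/- P \/ ~P.
0 ||-/- P \/ ~P: neither disjunct is forced at 0.
0 lacks atom P, so 0 ||-/- P.
So the root 0 does not force the formula.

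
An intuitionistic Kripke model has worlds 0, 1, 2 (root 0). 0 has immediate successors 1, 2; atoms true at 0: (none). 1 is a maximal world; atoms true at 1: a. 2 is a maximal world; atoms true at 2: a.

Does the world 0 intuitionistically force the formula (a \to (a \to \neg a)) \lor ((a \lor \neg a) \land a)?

0 \nVdash (a \to (a \to \neg a)) \lor ((a \lor \neg a) \land a): neither disjunct is forced at 0.
0 \nVdash a \to (a \to \neg a): at the accessible world 1, 1 \Vdash a but 1 \nVdash a \to \neg a.
1 \nVdash a \to \neg a: already at 1 itself, 1 \Vdash a but 1 \nVdash \neg a.

No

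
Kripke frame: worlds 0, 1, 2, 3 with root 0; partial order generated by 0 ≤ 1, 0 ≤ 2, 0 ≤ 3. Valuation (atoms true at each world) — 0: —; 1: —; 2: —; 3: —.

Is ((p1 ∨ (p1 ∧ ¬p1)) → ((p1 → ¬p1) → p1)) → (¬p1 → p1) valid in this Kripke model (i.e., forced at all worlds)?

Not every world: 0 ⊮ ((p1 ∨ (p1 ∧ ¬p1)) → ((p1 → ¬p1) → p1)) → (¬p1 → p1).
0 ⊮ ((p1 ∨ (p1 ∧ ¬p1)) → ((p1 → ¬p1) → p1)) → (¬p1 → p1): already at 0 itself, 0 ⊩ (p1 ∨ (p1 ∧ ¬p1)) → ((p1 → ¬p1) → p1) but 0 ⊮ ¬p1 → p1.
0 ⊮ ¬p1 → p1: already at 0 itself, 0 ⊩ ¬p1 but 0 ⊮ p1.

No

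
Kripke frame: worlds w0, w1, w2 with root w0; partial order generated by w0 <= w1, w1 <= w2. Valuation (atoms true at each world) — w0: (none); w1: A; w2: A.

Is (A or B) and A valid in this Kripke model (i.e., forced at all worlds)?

Not every world: w0 does not force (A or B) and A.
w0 does not force (A or B) and A since w0 fails A or B.

No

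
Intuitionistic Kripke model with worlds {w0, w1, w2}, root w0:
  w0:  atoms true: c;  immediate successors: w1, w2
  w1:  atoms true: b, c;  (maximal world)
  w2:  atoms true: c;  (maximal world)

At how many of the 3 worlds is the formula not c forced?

w0: does not force it — w0 does not force not c since w0 is accessible from w0 and w0 forces c.
w1: does not force it.
w2: does not force it.
Worlds forcing the formula: { }.

0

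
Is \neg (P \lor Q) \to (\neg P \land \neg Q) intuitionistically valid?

Yes

This is a constructively valid De Morgan direction (negated disjunction to conjunction of negations), which is intuitionistically derivable.
From \neg (P \lor Q): if P held then P \lor Q would, contradiction — so \neg P; similarly \neg Q.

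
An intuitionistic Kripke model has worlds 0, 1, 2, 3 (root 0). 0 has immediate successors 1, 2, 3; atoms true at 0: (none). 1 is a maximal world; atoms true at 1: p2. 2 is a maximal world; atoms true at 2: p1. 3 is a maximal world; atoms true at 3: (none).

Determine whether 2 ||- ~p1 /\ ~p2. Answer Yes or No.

2 ||-/- ~p1 /\ ~p2 since 2 fails ~p1.

No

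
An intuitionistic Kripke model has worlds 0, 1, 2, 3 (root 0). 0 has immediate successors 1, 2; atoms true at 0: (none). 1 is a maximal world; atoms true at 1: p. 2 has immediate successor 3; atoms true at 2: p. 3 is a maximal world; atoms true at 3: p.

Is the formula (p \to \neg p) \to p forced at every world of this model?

0 \Vdash (p \to \neg p) \to p vacuously: no world accessible from 0 forces the antecedent p \to \neg p.
Since the root 0 forces (p \to \neg p) \to p and forcing is persistent (monotone upward), every world forces it.

Yes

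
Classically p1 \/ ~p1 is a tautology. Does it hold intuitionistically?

No

This is the law of excluded middle, which is not intuitionistically valid.
A Kripke countermodel: worlds a, b; order generated by a <= b; atoms true at each world — a:{}; b:{p1}.
a ||-/- p1 \/ ~p1: neither disjunct is forced at a.
a lacks atom p1, so a ||-/- p1.
So the root a does not force the formula.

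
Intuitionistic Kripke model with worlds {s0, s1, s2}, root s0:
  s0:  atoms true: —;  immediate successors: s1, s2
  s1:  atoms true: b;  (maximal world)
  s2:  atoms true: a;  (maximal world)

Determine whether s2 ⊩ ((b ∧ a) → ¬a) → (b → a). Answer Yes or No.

Yes

s2 ⊩ ((b ∧ a) → ¬a) → (b → a): every world accessible from s2 that forces (b ∧ a) → ¬a (namely s2) also forces b → a.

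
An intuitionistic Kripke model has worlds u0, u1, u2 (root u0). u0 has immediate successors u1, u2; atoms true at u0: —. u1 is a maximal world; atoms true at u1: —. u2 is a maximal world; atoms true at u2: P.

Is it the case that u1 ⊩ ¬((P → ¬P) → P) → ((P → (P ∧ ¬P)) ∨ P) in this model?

u1 ⊩ ¬((P → ¬P) → P) → ((P → (P ∧ ¬P)) ∨ P): every world accessible from u1 that forces ¬((P → ¬P) → P) (namely u1) also forces (P → (P ∧ ¬P)) ∨ P.

Yes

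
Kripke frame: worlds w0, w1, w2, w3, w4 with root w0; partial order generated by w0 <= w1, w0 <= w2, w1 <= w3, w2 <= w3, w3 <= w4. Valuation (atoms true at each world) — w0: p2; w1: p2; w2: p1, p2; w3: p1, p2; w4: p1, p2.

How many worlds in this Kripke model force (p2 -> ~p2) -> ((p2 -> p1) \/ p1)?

5

w0: forces it.
w1: forces it.
w2: forces it.
w3: forces it.
w4: forces it.
Worlds forcing the formula: {w0, w1, w2, w3, w4}.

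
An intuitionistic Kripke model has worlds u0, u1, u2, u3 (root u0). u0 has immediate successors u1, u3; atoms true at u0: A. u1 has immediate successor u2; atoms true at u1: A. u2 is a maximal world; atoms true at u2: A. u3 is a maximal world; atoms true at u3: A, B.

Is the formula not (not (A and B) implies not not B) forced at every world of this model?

Not every world: u0 does not force not (not (A and B) implies not not B).
u0 does not force not (not (A and B) implies not not B) since u3 is accessible from u0 and u3 forces not (A and B) implies not not B.
u3 forces not (A and B) implies not not B vacuously: no world accessible from u3 forces the antecedent not (A and B).

No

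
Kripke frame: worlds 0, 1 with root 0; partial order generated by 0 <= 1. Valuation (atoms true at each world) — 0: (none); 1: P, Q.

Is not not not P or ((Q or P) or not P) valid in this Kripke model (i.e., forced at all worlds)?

No

Not every world: 0 does not force not not not P or ((Q or P) or not P).
0 does not force not not not P or ((Q or P) or not P): neither disjunct is forced at 0.
0 does not force not not not P since 0 is accessible from 0 and 0 forces not not P.
0 forces not not P: no world accessible from 0 forces not P.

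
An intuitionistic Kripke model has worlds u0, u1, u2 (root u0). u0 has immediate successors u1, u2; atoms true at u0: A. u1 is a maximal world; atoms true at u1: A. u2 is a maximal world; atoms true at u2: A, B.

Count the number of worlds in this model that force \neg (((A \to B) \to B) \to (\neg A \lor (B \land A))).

1

u0: does not force it — u0 \nVdash \neg (((A \to B) \to B) \to (\neg A \lor (B \land A))) since u2 is accessible from u0 and u2 \Vdash ((A \to B) \to B) \to (\neg A \lor (B \land A)).
u1: forces it.
u2: does not force it — u2 \nVdash \neg (((A \to B) \to B) \to (\neg A \lor (B \land A))) since u2 is accessible from u2 and u2 \Vdash ((A \to B) \to B) \to (\neg A \lor (B \land A)).
Worlds forcing the formula: {u1}.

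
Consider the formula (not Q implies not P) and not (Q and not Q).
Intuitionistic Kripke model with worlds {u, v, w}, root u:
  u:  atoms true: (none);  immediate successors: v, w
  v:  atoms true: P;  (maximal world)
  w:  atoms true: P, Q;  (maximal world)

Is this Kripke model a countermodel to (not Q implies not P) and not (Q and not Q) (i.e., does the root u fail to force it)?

Yes

u does not force (not Q implies not P) and not (Q and not Q) since u fails not Q implies not P.
So the root u does not force (not Q implies not P) and not (Q and not Q); the model is a countermodel.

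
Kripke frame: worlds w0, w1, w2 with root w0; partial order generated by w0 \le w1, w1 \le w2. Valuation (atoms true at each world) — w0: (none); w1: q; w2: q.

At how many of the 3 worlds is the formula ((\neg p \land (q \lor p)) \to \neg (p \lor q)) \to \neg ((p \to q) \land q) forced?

w0: forces it.
w1: forces it.
w2: forces it.
Worlds forcing the formula: {w0, w1, w2}.

3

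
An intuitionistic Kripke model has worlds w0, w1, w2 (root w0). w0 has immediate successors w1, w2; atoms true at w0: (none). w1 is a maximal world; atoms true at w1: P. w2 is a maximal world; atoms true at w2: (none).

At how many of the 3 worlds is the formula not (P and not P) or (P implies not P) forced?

w0: forces it.
w1: forces it.
w2: forces it.
Worlds forcing the formula: {w0, w1, w2}.

3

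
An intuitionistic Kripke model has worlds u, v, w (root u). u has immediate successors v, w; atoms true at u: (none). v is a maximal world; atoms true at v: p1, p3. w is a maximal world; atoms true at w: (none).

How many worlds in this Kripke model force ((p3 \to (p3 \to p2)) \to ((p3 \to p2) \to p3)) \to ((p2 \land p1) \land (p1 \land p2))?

u: does not force it — u \nVdash ((p3 \to (p3 \to p2)) \to ((p3 \to p2) \to p3)) \to ((p2 \land p1) \land (p1 \land p2)): at the accessible world v, v \Vdash (p3 \to (p3 \to p2)) \to ((p3 \to p2) \to p3) but v \nVdash (p2 \land p1) \land (p1 \land p2).
v: does not force it — v \nVdash ((p3 \to (p3 \to p2)) \to ((p3 \to p2) \to p3)) \to ((p2 \land p1) \land (p1 \land p2)): already at v itself, v \Vdash (p3 \to (p3 \to p2)) \to ((p3 \to p2) \to p3) but v \nVdash (p2 \land p1) \land (p1 \land p2).
w: forces it.
Worlds forcing the formula: {w}.

1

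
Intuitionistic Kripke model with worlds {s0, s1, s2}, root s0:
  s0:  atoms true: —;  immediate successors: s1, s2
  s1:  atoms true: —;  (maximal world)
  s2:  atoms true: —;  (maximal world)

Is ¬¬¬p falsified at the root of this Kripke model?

No

s0 ⊩ ¬¬¬p: no world accessible from s0 forces ¬¬p.
So the root s0 forces ¬¬¬p; the model is not a countermodel.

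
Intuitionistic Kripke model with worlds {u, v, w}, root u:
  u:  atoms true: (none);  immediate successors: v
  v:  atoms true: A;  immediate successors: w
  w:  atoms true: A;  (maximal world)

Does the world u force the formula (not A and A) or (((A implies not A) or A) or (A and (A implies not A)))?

u does not force (not A and A) or (((A implies not A) or A) or (A and (A implies not A))): neither disjunct is forced at u.
u does not force not A and A since u fails not A.

No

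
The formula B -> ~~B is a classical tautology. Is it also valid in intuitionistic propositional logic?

This is double-negation introduction, which is intuitionistically derivable.
If a world forces B then every accessible world forces B (persistence), so none forces ~B; hence ~~B.

Yes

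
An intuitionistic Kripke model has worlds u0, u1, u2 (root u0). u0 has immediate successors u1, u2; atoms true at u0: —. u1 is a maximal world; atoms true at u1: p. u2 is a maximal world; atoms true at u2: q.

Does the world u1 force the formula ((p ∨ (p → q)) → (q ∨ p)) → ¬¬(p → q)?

No

u1 ⊮ ((p ∨ (p → q)) → (q ∨ p)) → ¬¬(p → q): already at u1 itself, u1 ⊩ (p ∨ (p → q)) → (q ∨ p) but u1 ⊮ ¬¬(p → q).
u1 ⊮ ¬¬(p → q) since u1 is accessible from u1 and u1 ⊩ ¬(p → q).
u1 ⊩ ¬(p → q): no world accessible from u1 forces p → q.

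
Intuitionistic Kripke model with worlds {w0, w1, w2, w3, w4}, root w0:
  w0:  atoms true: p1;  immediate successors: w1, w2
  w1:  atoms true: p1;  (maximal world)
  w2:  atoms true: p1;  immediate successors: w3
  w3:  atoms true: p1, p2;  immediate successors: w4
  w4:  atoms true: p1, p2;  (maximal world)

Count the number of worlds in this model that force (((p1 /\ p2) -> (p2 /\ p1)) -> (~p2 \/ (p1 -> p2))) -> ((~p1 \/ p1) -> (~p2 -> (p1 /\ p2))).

3

w0: does not force it — w0 ||-/- (((p1 /\ p2) -> (p2 /\ p1)) -> (~p2 \/ (p1 -> p2))) -> ((~p1 \/ p1) -> (~p2 -> (p1 /\ p2))): at the accessible world w1, w1 ||- ((p1 /\ p2) -> (p2 /\ p1)) -> (~p2 \/ (p1 -> p2)) but w1 ||-/- (~p1 \/ p1) -> (~p2 -> (p1 /\ p2)).
w1: does not force it — w1 ||-/- (((p1 /\ p2) -> (p2 /\ p1)) -> (~p2 \/ (p1 -> p2))) -> ((~p1 \/ p1) -> (~p2 -> (p1 /\ p2))): already at w1 itself, w1 ||- ((p1 /\ p2) -> (p2 /\ p1)) -> (~p2 \/ (p1 -> p2)) but w1 ||-/- (~p1 \/ p1) -> (~p2 -> (p1 /\ p2)).
w2: forces it.
w3: forces it.
w4: forces it.
Worlds forcing the formula: {w2, w3, w4}.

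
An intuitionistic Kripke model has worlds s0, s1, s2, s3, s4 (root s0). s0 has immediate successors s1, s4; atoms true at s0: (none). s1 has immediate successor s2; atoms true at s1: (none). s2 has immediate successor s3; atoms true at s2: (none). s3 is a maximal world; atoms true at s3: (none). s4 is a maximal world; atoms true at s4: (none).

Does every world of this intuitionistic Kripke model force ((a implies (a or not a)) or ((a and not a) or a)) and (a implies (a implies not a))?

Yes

s0 forces ((a implies (a or not a)) or ((a and not a) or a)) and (a implies (a implies not a)) since s0 forces both conjuncts.
Since the root s0 forces ((a implies (a or not a)) or ((a and not a) or a)) and (a implies (a implies not a)) and forcing is persistent (monotone upward), every world forces it.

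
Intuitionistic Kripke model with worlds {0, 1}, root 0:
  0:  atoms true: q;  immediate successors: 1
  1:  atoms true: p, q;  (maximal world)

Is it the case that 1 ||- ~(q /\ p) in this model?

1 ||-/- ~(q /\ p) since 1 is accessible from 1 and 1 ||- q /\ p.
1 ||- q /\ p since 1 forces both conjuncts.

No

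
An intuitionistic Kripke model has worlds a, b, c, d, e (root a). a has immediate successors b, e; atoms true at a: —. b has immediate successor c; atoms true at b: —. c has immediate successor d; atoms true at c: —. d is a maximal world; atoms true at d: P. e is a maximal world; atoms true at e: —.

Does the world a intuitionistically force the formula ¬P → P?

No

a ⊮ ¬P → P: at the accessible world e, e ⊩ ¬P but e ⊮ P.
e lacks atom P, so e ⊮ P.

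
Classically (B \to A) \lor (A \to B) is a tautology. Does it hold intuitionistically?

This is the Gödel–Dummett linearity axiom, which is not intuitionistically valid.
A Kripke countermodel: worlds u0, u1, u2; order generated by u0 \le u1, u0 \le u2; atoms true at each world — u0:{}; u1:{B}; u2:{A}.
u0 \nVdash (B \to A) \lor (A \to B): neither disjunct is forced at u0.
u0 \nVdash B \to A: at the accessible world u1, u1 \Vdash B but u1 \nVdash A.
u1 lacks atom A, so u1 \nVdash A.
So the root u0 does not force the formula.

No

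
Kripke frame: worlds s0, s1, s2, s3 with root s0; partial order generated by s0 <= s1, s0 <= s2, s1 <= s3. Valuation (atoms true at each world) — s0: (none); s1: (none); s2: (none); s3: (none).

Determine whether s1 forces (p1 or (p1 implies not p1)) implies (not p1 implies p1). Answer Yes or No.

No

s1 does not force (p1 or (p1 implies not p1)) implies (not p1 implies p1): already at s1 itself, s1 forces p1 or (p1 implies not p1) but s1 does not force not p1 implies p1.
s1 does not force not p1 implies p1: already at s1 itself, s1 forces not p1 but s1 does not force p1.
s1 lacks atom p1, so s1 does not force p1.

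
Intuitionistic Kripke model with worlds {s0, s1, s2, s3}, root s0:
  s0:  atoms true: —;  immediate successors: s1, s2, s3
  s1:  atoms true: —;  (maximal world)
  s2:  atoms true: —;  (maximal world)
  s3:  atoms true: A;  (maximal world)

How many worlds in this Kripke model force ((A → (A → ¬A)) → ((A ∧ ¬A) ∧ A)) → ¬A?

2

s0: does not force it — s0 ⊮ ((A → (A → ¬A)) → ((A ∧ ¬A) ∧ A)) → ¬A: at the accessible world s3, s3 ⊩ (A → (A → ¬A)) → ((A ∧ ¬A) ∧ A) but s3 ⊮ ¬A.
s1: forces it.
s2: forces it.
s3: does not force it.
Worlds forcing the formula: {s1, s2}.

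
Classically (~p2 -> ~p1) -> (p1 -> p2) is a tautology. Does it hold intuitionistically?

This is the converse of contraposition, which is not intuitionistically valid.
A Kripke countermodel: worlds a, b; order generated by a <= b; atoms true at each world — a:{p1}; b:{p1,p2}.
a ||-/- (~p2 -> ~p1) -> (p1 -> p2): already at a itself, a ||- ~p2 -> ~p1 but a ||-/- p1 -> p2.
a ||-/- p1 -> p2: already at a itself, a ||- p1 but a ||-/- p2.
a lacks atom p2, so a ||-/- p2.
So the root a does not force the formula.

No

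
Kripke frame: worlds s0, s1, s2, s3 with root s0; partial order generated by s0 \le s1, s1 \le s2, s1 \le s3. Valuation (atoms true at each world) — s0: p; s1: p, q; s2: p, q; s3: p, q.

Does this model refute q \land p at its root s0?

s0 \nVdash q \land p since s0 fails q.
So the root s0 does not force q \land p; the model is a countermodel.

Yes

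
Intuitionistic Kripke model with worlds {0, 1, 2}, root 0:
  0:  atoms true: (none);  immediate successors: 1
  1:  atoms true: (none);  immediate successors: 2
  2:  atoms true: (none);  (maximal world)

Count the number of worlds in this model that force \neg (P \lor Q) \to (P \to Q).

0: forces it.
1: forces it.
2: forces it.
Worlds forcing the formula: {0, 1, 2}.

3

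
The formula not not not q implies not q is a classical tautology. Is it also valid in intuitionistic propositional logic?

This is triple-negation reduction, which is intuitionistically derivable.
Assume not not not q and suppose q. Then not not q (double-negation introduction), contradicting not not not q. So not q.

Yes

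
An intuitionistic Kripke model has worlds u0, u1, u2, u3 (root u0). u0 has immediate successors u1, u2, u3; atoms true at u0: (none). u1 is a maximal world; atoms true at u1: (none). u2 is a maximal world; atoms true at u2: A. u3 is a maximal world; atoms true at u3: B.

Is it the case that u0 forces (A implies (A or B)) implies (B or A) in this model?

u0 does not force (A implies (A or B)) implies (B or A): already at u0 itself, u0 forces A implies (A or B) but u0 does not force B or A.
u0 does not force B or A: neither disjunct is forced at u0.
u0 lacks atom B, so u0 does not force B.

No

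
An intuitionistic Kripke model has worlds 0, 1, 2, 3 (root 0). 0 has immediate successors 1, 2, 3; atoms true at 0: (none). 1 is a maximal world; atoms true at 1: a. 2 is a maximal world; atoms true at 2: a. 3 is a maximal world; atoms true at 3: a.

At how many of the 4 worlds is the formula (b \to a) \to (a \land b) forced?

0

0: does not force it — 0 \nVdash (b \to a) \to (a \land b): already at 0 itself, 0 \Vdash b \to a but 0 \nVdash a \land b.
1: does not force it.
2: does not force it.
3: does not force it.
Worlds forcing the formula: { }.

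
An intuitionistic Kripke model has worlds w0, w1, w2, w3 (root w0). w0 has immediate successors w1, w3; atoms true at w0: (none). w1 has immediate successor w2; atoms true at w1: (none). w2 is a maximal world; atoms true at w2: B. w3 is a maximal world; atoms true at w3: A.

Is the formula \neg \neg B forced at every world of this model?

Not every world: w0 \nVdash \neg \neg B.
w0 \nVdash \neg \neg B since w3 is accessible from w0 and w3 \Vdash \neg B.
w3 \Vdash \neg B: no world accessible from w3 forces B.

No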